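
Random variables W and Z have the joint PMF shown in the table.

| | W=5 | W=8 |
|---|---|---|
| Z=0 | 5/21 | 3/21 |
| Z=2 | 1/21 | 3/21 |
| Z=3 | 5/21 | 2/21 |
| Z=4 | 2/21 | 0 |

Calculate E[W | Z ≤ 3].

P(Z ≤ 3) = 19/21.
Σ W·P over the event = 5·(5/21) + 5·(1/21) + 5·(5/21) + 8·(3/21) + 8·(3/21) + 8·(2/21) = 17/3.
E[W | Z ≤ 3] = (17/3) / (19/21) = 119/19.

119/19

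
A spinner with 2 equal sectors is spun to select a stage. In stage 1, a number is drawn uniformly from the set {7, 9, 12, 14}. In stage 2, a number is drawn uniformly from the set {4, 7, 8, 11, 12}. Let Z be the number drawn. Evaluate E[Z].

E[Z | stage 1] = (7+9+12+14)/4 = 21/2.
E[Z | stage 2] = (4+7+8+11+12)/5 = 42/5.
E[Z] = (1/2)·(21/2) + (1/2)·(42/5) = 189/20.

189/20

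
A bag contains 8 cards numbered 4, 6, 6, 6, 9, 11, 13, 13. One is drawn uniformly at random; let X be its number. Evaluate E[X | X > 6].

23/2

P(X > 6) = 1/2.
Σ over the event: 9·1/8 + 11·1/8 + 13·1/4 = 23/4.
E[X | X > 6] = (23/4) / (1/2) = 23/2.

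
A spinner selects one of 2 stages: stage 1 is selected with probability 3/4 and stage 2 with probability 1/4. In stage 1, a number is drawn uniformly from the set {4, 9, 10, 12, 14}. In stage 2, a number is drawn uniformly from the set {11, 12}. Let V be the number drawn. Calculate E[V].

E[V | stage 1] = (4+9+10+12+14)/5 = 49/5.
E[V | stage 2] = (11+12)/2 = 23/2.
By the law of total expectation,
E[V] = (3/4)·(49/5) + (1/4)·(23/2) = 409/40.

409/40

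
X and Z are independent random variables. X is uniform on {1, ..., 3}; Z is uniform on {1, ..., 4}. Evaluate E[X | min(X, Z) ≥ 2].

P(min(X, Z) ≥ 2) = 1/2.
Summing X·P(x,y) over outcomes with min(X, Z) ≥ 2 gives 5/4.
E[X | min(X, Z) ≥ 2] = (5/4) / (1/2) = 5/2.

5/2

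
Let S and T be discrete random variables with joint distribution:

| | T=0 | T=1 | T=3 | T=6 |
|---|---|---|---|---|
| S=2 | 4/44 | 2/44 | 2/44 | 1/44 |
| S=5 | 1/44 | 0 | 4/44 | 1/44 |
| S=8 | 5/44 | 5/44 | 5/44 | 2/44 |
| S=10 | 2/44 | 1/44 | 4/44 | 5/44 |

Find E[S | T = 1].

P(T = 1) = 2/11.
Σ S·P over the event = 2·(2/44) + 8·(5/44) + 10·(1/44) = 27/22.
E[S | T = 1] = (27/22) / (2/11) = 27/4.

27/4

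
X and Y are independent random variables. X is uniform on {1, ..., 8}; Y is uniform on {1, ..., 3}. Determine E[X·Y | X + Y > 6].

163/12

P(X + Y > 6) = 1/2.
Summing XY·P(x,y) over outcomes with X + Y > 6 gives 163/24.
E[X·Y | X + Y > 6] = (163/24) / (1/2) = 163/12.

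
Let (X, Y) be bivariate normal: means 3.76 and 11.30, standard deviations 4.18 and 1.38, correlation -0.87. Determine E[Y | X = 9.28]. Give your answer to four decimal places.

E[Y | X=x] = μ_Y + ρ(σ_Y/σ_X)(x − μ_X) for jointly normal variables.
E[Y | X=9.28] = 11.30 + (-0.87)·(1.38/4.18)·(9.28 − (3.76)) = 11.30 + (-0.28722)·(5.52) = 9.7145.

9.7145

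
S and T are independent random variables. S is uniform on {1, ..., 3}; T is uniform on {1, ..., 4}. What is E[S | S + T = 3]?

3/2

P(S + T = 3) = 1/6.
Summing S·P(x,y) over outcomes with S + T = 3 gives 1/4.
E[S | S + T = 3] = (1/4) / (1/6) = 3/2.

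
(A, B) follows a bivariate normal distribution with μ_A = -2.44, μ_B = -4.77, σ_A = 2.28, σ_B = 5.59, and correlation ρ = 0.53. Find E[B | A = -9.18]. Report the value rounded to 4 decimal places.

-13.5282

For a bivariate normal, E[B | A=x] = μ_B + ρ·(σ_B/σ_A)·(x − μ_A).
E[B | A=-9.18] = -4.77 + (0.53)·(5.59/2.28)·(-9.18 − (-2.44)) = -4.77 + (1.29943)·(-6.74) = -13.5282.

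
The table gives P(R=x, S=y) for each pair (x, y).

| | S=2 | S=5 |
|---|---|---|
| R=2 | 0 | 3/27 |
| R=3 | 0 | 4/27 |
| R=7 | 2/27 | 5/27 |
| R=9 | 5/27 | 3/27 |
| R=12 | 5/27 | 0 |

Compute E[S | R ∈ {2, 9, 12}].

P(R ∈ {2, 9, 12}) = 16/27.
Summing S·P(R=x,S=y) over the conditioning event gives 50/27.
E[S | R ∈ {2, 9, 12}] = (50/27) / (16/27) = 25/8.

25/8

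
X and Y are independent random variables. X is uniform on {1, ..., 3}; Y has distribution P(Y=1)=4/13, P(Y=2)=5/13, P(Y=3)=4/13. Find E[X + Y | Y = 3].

5

P(Y = 3) = 4/13.
Summing (X+Y)·P(x,y) over outcomes with Y = 3 gives 20/13.
E[X + Y | Y = 3] = (20/13) / (4/13) = 5.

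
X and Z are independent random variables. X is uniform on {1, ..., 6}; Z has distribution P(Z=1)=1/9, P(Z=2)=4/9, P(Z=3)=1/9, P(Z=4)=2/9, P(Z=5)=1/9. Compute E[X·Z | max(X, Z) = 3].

45/8

P(max(X, Z) = 3) = 4/27.
Summing XZ·P(x,y) over outcomes with max(X, Z) = 3 gives 5/6.
E[X·Z | max(X, Z) = 3] = (5/6) / (4/27) = 45/8.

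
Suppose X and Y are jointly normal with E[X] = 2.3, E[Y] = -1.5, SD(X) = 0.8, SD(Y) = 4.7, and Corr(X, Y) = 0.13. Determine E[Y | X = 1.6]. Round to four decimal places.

The regression of Y on X has slope ρ·σ_Y/σ_X and passes through (μ_X, μ_Y).
E[Y | X=1.6] = -1.5 + (0.13)·(4.7/0.8)·(1.6 − (2.3)) = -1.5 + (0.76375)·(-0.7) = -2.0346.

-2.0346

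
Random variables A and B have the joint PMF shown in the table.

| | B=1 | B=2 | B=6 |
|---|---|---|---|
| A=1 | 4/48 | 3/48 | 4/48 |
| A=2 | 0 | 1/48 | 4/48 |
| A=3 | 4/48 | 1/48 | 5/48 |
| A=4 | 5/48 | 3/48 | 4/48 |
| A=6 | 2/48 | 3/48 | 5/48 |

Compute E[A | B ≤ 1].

P(B ≤ 1) = 5/16.
Summing A·P(A=x,B=y) over the conditioning event gives 1.
E[A | B ≤ 1] = (1) / (5/16) = 16/5.

16/5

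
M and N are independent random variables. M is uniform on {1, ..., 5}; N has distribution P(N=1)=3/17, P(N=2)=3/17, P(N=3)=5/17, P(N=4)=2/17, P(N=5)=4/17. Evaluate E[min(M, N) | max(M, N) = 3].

13/7

P(max(M, N) = 3) = 21/85.
Summing min(M,N)·P(x,y) over outcomes with max(M, N) = 3 gives 39/85.
E[min(M, N) | max(M, N) = 3] = (39/85) / (21/85) = 13/7.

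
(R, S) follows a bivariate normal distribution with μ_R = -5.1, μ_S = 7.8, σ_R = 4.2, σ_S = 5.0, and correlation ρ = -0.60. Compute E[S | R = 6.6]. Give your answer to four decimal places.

-0.5571

E[S | R=x] = μ_S + ρ(σ_S/σ_R)(x − μ_R) for jointly normal variables.
E[S | R=6.6] = 7.8 + (-0.60)·(5.0/4.2)·(6.6 − (-5.1)) = 7.8 + (-0.714286)·(11.7) = -0.5571.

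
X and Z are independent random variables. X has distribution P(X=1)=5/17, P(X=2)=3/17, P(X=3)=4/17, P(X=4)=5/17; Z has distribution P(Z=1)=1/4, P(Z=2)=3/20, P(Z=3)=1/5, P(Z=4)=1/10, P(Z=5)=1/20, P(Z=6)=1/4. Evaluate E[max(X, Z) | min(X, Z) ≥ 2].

397/90

P(min(X, Z) ≥ 2) = 9/17.
Summing max(X,Z)·P(x,y) over outcomes with min(X, Z) ≥ 2 gives 397/170.
E[max(X, Z) | min(X, Z) ≥ 2] = (397/170) / (9/17) = 397/90.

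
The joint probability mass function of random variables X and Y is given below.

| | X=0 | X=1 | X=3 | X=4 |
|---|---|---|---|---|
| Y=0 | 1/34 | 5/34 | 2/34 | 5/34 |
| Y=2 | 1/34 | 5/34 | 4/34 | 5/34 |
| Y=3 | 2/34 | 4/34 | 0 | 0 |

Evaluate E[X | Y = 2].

P(Y = 2) = 15/34.
Σ X·P over the event = 0·(1/34) + 1·(5/34) + 3·(4/34) + 4·(5/34) = 37/34.
E[X | Y = 2] = (37/34) / (15/34) = 37/15.

37/15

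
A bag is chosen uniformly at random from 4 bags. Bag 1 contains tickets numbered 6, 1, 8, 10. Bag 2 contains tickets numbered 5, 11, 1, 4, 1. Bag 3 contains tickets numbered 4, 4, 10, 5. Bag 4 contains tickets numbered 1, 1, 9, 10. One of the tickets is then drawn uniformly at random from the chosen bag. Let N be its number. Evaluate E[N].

E[N | bag 1] = (6+1+8+10)/4 = 25/4.
E[N | bag 2] = (5+11+1+4+1)/5 = 22/5.
E[N | bag 3] = (4+4+10+5)/4 = 23/4.
E[N | bag 4] = (1+1+9+10)/4 = 21/4.
E[N] = (1/4)·(25/4) + (1/4)·(22/5) + (1/4)·(23/4) + (1/4)·(21/4) = 433/80.

433/80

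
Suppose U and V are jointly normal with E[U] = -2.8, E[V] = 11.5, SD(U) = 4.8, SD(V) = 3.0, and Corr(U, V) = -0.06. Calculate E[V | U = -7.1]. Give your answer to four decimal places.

For a bivariate normal, E[V | U=x] = μ_V + ρ·(σ_V/σ_U)·(x − μ_U).
E[V | U=-7.1] = 11.5 + (-0.06)·(3.0/4.8)·(-7.1 − (-2.8)) = 11.5 + (-0.0375)·(-4.3) = 11.6613.

11.6613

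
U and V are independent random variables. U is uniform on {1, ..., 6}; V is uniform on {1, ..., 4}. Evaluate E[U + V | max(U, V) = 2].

10/3

P(max(U, V) = 2) = 1/8.
Summing (U+V)·P(x,y) over outcomes with max(U, V) = 2 gives 5/12.
E[U + V | max(U, V) = 2] = (5/12) / (1/8) = 10/3.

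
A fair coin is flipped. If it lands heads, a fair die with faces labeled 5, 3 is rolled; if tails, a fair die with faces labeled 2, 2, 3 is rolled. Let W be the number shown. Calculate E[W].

19/6

E[W | heads] = (5+3)/2 = 4.
E[W | tails] = (2+2+3)/3 = 7/3.
By the law of total expectation,
E[W] = (1/2)·(4) + (1/2)·(7/3) = 19/6.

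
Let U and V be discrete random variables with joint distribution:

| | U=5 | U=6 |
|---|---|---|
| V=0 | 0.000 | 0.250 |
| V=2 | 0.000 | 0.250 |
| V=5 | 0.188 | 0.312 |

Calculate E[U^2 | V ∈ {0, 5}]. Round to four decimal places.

P(V ∈ {0, 5}) = 0.750.
Σ U^2·P over the event = 25·(0.188) + 36·(0.250) + 36·(0.312) = 24.932.
E[U^2 | V ∈ {0, 5}] = (24.932) / (0.750) = 33.2427.

33.2427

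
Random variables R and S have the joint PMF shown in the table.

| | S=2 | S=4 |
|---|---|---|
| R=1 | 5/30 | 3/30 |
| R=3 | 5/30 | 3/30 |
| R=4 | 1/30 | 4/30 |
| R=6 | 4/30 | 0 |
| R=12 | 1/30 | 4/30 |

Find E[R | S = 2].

P(S = 2) = 8/15.
Σ R·P over the event = 1·(5/30) + 3·(5/30) + 4·(1/30) + 6·(4/30) + 12·(1/30) = 2.
E[R | S = 2] = (2) / (8/15) = 15/4.

15/4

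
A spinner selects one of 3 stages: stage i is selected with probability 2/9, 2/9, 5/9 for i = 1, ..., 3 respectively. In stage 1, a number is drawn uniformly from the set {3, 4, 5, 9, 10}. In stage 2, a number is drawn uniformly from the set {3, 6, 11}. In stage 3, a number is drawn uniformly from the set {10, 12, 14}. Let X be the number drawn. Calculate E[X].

1286/135

E[X | stage 1] = (3+4+5+9+10)/5 = 31/5.
E[X | stage 2] = (3+6+11)/3 = 20/3.
E[X | stage 3] = (10+12+14)/3 = 12.
E[X] = (2/9)·(31/5) + (2/9)·(20/3) + (5/9)·(12) = 1286/135.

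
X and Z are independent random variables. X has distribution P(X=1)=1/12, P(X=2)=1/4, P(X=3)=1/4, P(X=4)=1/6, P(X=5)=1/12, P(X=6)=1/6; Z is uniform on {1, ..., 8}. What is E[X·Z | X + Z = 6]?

77/10

P(X + Z = 6) = 5/48.
Summing XZ·P(x,y) over outcomes with X + Z = 6 gives 77/96.
E[X·Z | X + Z = 6] = (77/96) / (5/48) = 77/10.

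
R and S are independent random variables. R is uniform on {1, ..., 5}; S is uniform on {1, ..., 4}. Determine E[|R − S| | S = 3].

6/5

Outcomes with S = 3: (1,3), (2,3), (3,3), (4,3), (5,3), each with probability 1/20.
E[|R − S| | S = 3] = (2 + 1 + 0 + 1 + 2) / 5 = 6/5.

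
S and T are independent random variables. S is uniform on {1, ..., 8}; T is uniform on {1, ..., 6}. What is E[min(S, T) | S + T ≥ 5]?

P(S + T ≥ 5) = 7/8.
Summing min(S,T)·P(x,y) over outcomes with S + T ≥ 5 gives 21/8.
E[min(S, T) | S + T ≥ 5] = (21/8) / (7/8) = 3.

3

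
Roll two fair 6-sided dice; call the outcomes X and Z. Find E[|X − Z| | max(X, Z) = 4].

Outcomes with max(X, Z) = 4: (1,4), (2,4), (3,4), (4,1), (4,2), (4,3), (4,4), each with probability 1/36.
E[|X − Z| | max(X, Z) = 4] = (3 + 2 + 1 + 3 + 2 + 1 + 0) / 7 = 12/7.

12/7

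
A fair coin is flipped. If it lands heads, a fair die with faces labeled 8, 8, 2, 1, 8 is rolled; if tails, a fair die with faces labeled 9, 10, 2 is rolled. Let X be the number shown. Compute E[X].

E[X | heads] = (8+8+2+1+8)/5 = 27/5.
E[X | tails] = (9+10+2)/3 = 7.
E[X] = (1/2)·(27/5) + (1/2)·(7) = 31/5.

31/5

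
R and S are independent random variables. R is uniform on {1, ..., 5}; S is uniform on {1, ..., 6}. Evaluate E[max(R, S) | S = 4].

21/5

Outcomes with S = 4: (1,4), (2,4), (3,4), (4,4), (5,4), each with probability 1/30.
E[max(R, S) | S = 4] = (4 + 4 + 4 + 4 + 5) / 5 = 21/5.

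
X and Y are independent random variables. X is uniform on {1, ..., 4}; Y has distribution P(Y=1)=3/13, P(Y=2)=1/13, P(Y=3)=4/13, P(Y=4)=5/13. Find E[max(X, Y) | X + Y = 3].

2

P(X + Y = 3) = 1/13.
Summing max(X,Y)·P(x,y) over outcomes with X + Y = 3 gives 2/13.
E[max(X, Y) | X + Y = 3] = (2/13) / (1/13) = 2.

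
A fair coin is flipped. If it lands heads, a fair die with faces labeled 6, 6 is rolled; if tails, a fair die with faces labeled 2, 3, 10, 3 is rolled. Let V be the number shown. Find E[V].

E[V | heads] = (6+6)/2 = 6.
E[V | tails] = (2+3+10+3)/4 = 9/2.
By the law of total expectation,
E[V] = (1/2)·(6) + (1/2)·(9/2) = 21/4.

21/4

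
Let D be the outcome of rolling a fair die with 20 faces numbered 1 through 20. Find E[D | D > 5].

P(D > 5) = 3/4.
E[D | D > 5] = (39/4) / (3/4) = 13.

13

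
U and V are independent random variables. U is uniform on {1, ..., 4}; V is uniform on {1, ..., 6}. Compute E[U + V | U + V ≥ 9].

Outcomes with U + V ≥ 9: (3,6), (4,5), (4,6), each with probability 1/24.
E[U + V | U + V ≥ 9] = (9 + 9 + 10) / 3 = 28/3.

28/3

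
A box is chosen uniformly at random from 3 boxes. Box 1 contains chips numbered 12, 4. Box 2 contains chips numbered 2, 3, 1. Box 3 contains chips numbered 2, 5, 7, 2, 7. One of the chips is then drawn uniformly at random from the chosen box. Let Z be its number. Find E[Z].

73/15

E[Z | box 1] = (12+4)/2 = 8.
E[Z | box 2] = (2+3+1)/3 = 2.
E[Z | box 3] = (2+5+7+2+7)/5 = 23/5.
By the law of total expectation,
E[Z] = (1/3)·(8) + (1/3)·(2) + (1/3)·(23/5) = 73/15.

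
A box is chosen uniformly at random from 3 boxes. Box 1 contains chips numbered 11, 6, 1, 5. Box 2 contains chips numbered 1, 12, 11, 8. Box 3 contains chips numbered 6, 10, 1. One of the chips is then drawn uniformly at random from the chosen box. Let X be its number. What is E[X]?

233/36

E[X | box 1] = (11+6+1+5)/4 = 23/4.
E[X | box 2] = (1+12+11+8)/4 = 8.
E[X | box 3] = (6+10+1)/3 = 17/3.
By the law of total expectation,
E[X] = (1/3)·(23/4) + (1/3)·(8) + (1/3)·(17/3) = 233/36.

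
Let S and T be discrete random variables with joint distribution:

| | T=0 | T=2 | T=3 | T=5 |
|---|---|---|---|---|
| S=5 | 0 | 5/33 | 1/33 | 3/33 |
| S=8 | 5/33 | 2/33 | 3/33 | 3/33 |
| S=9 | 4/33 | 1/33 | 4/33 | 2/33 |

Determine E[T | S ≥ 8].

P(S ≥ 8) = 8/11.
Summing T·P(S=x,T=y) over the conditioning event gives 52/33.
E[T | S ≥ 8] = (52/33) / (8/11) = 13/6.

13/6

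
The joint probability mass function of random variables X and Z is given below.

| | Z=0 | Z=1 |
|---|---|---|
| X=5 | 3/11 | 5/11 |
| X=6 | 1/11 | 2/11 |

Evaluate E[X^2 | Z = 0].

111/4

P(Z = 0) = 4/11.
Σ X^2·P over the event = 25·(3/11) + 36·(1/11) = 111/11.
E[X^2 | Z = 0] = (111/11) / (4/11) = 111/4.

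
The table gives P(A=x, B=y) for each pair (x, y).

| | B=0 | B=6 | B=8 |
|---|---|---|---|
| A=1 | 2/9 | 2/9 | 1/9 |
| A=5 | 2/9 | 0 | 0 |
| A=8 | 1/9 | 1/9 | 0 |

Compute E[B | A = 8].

3

P(A = 8) = 2/9.
Σ B·P over the event = 0·(1/9) + 6·(1/9) = 2/3.
E[B | A = 8] = (2/3) / (2/9) = 3.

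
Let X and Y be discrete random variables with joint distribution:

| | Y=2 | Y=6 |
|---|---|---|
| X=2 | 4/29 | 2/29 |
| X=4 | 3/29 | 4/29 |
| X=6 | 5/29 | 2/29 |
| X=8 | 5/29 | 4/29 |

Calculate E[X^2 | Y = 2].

P(Y = 2) = 17/29.
Summing X^2·P(X=x,Y=y) over the conditioning event gives 564/29.
E[X^2 | Y = 2] = (564/29) / (17/29) = 564/17.

564/17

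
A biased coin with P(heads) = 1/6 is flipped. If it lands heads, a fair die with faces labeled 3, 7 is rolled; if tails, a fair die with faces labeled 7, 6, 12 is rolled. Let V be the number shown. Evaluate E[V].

70/9

E[V | heads] = (3+7)/2 = 5.
E[V | tails] = (7+6+12)/3 = 25/3.
E[V] = (1/6)·(5) + (5/6)·(25/3) = 70/9.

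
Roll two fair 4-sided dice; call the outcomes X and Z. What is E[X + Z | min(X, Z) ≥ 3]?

Outcomes with min(X, Z) ≥ 3: (3,3), (3,4), (4,3), (4,4), each with probability 1/16.
E[X + Z | min(X, Z) ≥ 3] = (6 + 7 + 7 + 8) / 4 = 7.

7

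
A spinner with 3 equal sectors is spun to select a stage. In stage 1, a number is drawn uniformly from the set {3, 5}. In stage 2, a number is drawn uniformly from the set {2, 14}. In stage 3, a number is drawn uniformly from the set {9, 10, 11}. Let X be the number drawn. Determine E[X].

22/3

E[X | stage 1] = (3+5)/2 = 4.
E[X | stage 2] = (2+14)/2 = 8.
E[X | stage 3] = (9+10+11)/3 = 10.
By the law of total expectation,
E[X] = (1/3)·(4) + (1/3)·(8) + (1/3)·(10) = 22/3.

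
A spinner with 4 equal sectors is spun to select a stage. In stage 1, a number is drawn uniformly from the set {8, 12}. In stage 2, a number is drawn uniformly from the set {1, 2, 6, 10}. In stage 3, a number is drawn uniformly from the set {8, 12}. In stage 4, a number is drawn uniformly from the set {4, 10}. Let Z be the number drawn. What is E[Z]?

E[Z | stage 1] = (8+12)/2 = 10.
E[Z | stage 2] = (1+2+6+10)/4 = 19/4.
E[Z | stage 3] = (8+12)/2 = 10.
E[Z | stage 4] = (4+10)/2 = 7.
By the law of total expectation,
E[Z] = (1/4)·(10) + (1/4)·(19/4) + (1/4)·(10) + (1/4)·(7) = 127/16.

127/16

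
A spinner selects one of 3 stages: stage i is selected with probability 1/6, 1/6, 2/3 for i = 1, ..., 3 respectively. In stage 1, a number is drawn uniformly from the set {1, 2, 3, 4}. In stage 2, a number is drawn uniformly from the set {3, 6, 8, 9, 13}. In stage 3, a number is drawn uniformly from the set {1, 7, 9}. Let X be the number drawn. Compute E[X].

989/180

E[X | stage 1] = (1+2+3+4)/4 = 5/2.
E[X | stage 2] = (3+6+8+9+13)/5 = 39/5.
E[X | stage 3] = (1+7+9)/3 = 17/3.
E[X] = (1/6)·(5/2) + (1/6)·(39/5) + (2/3)·(17/3) = 989/180.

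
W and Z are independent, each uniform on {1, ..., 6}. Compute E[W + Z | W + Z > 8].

P(W + Z > 8) = 5/18.
Summing (W+Z)·P(x,y) over outcomes with W + Z > 8 gives 25/9.
E[W + Z | W + Z > 8] = (25/9) / (5/18) = 10.

10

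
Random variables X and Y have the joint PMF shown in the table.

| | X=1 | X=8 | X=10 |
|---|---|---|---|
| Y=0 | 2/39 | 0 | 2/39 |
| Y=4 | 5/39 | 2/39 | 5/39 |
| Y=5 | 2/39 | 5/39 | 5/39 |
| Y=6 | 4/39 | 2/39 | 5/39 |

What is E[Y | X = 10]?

75/17

P(X = 10) = 17/39.
Σ Y·P over the event = 0·(2/39) + 4·(5/39) + 5·(5/39) + 6·(5/39) = 25/13.
E[Y | X = 10] = (25/13) / (17/39) = 75/17.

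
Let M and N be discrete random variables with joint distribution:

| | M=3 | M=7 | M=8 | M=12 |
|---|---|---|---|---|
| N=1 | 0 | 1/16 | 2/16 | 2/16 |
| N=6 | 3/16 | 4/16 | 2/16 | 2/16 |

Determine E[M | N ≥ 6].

P(N ≥ 6) = 11/16.
Σ M·P over the event = 3·(3/16) + 7·(4/16) + 8·(2/16) + 12·(2/16) = 77/16.
E[M | N ≥ 6] = (77/16) / (11/16) = 7.

7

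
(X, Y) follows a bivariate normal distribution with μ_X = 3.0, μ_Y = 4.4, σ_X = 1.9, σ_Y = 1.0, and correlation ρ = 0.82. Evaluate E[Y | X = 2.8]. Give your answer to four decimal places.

E[Y | X=x] = μ_Y + ρ(σ_Y/σ_X)(x − μ_X) for jointly normal variables.
E[Y | X=2.8] = 4.4 + (0.82)·(1.0/1.9)·(2.8 − (3.0)) = 4.4 + (0.43158)·(-0.2) = 4.3137.

4.3137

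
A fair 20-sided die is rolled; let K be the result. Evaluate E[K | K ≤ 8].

Given K ≤ 8, K is equally likely to be any of {1, 2, 3, 4, 5, 6, 7, 8}.
E[K | K ≤ 8] = (1 + 2 + 3 + 4 + 5 + 6 + 7 + 8) / 8 = 9/2.

9/2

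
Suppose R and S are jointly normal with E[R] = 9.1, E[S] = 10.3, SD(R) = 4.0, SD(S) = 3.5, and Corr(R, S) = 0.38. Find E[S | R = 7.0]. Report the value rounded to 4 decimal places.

The regression of S on R has slope ρ·σ_S/σ_R and passes through (μ_R, μ_S).
E[S | R=7.0] = 10.3 + (0.38)·(3.5/4.0)·(7.0 − (9.1)) = 10.3 + (0.3325)·(-2.1) = 9.6018.

9.6018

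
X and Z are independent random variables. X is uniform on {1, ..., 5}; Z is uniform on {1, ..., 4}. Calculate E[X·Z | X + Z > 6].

Outcomes with X + Z > 6: (3,4), (4,3), (4,4), (5,2), (5,3), (5,4), each with probability 1/20.
E[X·Z | X + Z > 6] = (12 + 12 + 16 + 10 + 15 + 20) / 6 = 85/6.

85/6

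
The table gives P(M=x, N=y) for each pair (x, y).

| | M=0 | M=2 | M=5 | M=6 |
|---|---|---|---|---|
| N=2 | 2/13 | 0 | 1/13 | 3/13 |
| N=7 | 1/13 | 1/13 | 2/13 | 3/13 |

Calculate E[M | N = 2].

P(N = 2) = 6/13.
Summing M·P(M=x,N=y) over the conditioning event gives 23/13.
E[M | N = 2] = (23/13) / (6/13) = 23/6.

23/6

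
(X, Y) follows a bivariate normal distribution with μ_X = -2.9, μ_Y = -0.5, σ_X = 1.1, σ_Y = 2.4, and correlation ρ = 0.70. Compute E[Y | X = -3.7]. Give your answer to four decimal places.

-1.7218

The regression of Y on X has slope ρ·σ_Y/σ_X and passes through (μ_X, μ_Y).
E[Y | X=-3.7] = -0.5 + (0.70)·(2.4/1.1)·(-3.7 − (-2.9)) = -0.5 + (1.5273)·(-0.8) = -1.7218.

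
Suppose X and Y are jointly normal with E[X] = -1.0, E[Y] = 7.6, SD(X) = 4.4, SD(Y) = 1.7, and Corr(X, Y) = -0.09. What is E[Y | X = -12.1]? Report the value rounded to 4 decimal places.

For a bivariate normal, E[Y | X=x] = μ_Y + ρ·(σ_Y/σ_X)·(x − μ_X).
E[Y | X=-12.1] = 7.6 + (-0.09)·(1.7/4.4)·(-12.1 − (-1.0)) = 7.6 + (-0.034773)·(-11.1) = 7.9860.

7.9860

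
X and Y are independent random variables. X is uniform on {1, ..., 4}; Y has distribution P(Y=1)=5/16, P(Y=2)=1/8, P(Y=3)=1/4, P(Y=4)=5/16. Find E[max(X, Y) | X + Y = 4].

31/11

P(X + Y = 4) = 11/64.
Summing max(X,Y)·P(x,y) over outcomes with X + Y = 4 gives 31/64.
E[max(X, Y) | X + Y = 4] = (31/64) / (11/64) = 31/11.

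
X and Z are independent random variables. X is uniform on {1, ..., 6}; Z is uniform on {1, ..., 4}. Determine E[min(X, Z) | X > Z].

15/7

P(X > Z) = 7/12.
Summing min(X,Z)·P(x,y) over outcomes with X > Z gives 5/4.
E[min(X, Z) | X > Z] = (5/4) / (7/12) = 15/7.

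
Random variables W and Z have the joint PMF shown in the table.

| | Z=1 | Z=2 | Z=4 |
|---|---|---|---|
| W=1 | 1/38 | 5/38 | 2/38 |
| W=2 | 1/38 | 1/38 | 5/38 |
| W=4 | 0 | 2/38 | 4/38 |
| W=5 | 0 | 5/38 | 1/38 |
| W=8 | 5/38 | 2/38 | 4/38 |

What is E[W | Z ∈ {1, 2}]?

9/2

P(Z ∈ {1, 2}) = 11/19.
Σ W·P over the event = 1·(1/38) + 1·(5/38) + 2·(1/38) + 2·(1/38) + 4·(2/38) + 5·(5/38) + 8·(5/38) + 8·(2/38) = 99/38.
E[W | Z ∈ {1, 2}] = (99/38) / (11/19) = 9/2.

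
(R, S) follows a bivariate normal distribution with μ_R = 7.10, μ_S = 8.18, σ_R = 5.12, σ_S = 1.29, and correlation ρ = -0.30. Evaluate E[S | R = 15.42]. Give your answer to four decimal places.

For a bivariate normal, E[S | R=x] = μ_S + ρ·(σ_S/σ_R)·(x − μ_R).
E[S | R=15.42] = 8.18 + (-0.30)·(1.29/5.12)·(15.42 − (7.10)) = 8.18 + (-0.075586)·(8.32) = 7.5511.

7.5511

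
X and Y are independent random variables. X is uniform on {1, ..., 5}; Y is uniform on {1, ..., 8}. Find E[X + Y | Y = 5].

8

Outcomes with Y = 5: (1,5), (2,5), (3,5), (4,5), (5,5), each with probability 1/40.
E[X + Y | Y = 5] = (6 + 7 + 8 + 9 + 10) / 5 = 8.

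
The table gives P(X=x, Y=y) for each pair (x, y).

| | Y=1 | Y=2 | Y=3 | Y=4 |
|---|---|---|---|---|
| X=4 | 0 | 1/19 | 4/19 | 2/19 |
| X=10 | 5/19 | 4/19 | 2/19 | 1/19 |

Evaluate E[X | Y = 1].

P(Y = 1) = 5/19.
Σ X·P over the event = 10·(5/19) = 50/19.
E[X | Y = 1] = (50/19) / (5/19) = 10.

10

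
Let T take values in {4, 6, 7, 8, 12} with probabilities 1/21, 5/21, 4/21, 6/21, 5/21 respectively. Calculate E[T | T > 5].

83/10

P(T > 5) = 20/21.
Σ over the event: 6·5/21 + 7·4/21 + 8·2/7 + 12·5/21 = 166/21.
E[T | T > 5] = (166/21) / (20/21) = 83/10.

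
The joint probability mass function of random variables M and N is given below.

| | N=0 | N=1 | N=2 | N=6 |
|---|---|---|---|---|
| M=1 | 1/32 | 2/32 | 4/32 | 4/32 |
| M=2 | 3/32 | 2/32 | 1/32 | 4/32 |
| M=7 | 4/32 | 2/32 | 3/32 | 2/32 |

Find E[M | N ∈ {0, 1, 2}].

41/11

P(N ∈ {0, 1, 2}) = 11/16.
Summing M·P(M=x,N=y) over the conditioning event gives 41/16.
E[M | N ∈ {0, 1, 2}] = (41/16) / (11/16) = 41/11.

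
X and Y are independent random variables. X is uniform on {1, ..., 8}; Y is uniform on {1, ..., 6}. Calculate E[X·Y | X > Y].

P(X > Y) = 9/16.
Summing XY·P(x,y) over outcomes with X > Y gives 245/24.
E[X·Y | X > Y] = (245/24) / (9/16) = 490/27.

490/27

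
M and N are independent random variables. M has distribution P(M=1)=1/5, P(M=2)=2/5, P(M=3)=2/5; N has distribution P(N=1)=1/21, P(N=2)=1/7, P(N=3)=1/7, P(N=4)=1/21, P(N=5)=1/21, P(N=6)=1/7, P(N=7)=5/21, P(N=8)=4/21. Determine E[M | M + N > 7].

P(M + N > 7) = 59/105.
Summing M·P(x,y) over outcomes with M + N > 7 gives 9/7.
E[M | M + N > 7] = (9/7) / (59/105) = 135/59.

135/59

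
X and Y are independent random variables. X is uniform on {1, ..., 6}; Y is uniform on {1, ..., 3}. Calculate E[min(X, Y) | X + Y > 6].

7/3

P(X + Y > 6) = 1/3.
Summing min(X,Y)·P(x,y) over outcomes with X + Y > 6 gives 7/9.
E[min(X, Y) | X + Y > 6] = (7/9) / (1/3) = 7/3.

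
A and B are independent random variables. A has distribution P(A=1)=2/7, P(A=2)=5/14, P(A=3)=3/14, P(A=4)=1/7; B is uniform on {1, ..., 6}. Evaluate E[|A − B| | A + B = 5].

13/7

P(A + B = 5) = 1/6.
Summing |A−B|·P(x,y) over outcomes with A + B = 5 gives 13/42.
E[|A − B| | A + B = 5] = (13/42) / (1/6) = 13/7.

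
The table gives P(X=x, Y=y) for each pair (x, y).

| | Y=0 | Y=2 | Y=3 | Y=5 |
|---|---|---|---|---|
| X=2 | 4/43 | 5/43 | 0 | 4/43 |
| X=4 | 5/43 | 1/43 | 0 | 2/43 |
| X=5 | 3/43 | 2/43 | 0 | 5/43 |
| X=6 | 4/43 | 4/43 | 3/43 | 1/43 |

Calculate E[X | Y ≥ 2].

P(Y ≥ 2) = 27/43.
Summing X·P(X=x,Y=y) over the conditioning event gives 113/43.
E[X | Y ≥ 2] = (113/43) / (27/43) = 113/27.

113/27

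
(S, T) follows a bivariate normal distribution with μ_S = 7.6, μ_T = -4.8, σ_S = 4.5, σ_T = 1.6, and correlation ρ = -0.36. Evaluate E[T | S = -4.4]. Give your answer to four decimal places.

-3.2640

For a bivariate normal, E[T | S=x] = μ_T + ρ·(σ_T/σ_S)·(x − μ_S).
E[T | S=-4.4] = -4.8 + (-0.36)·(1.6/4.5)·(-4.4 − (7.6)) = -4.8 + (-0.128)·(-12) = -3.2640.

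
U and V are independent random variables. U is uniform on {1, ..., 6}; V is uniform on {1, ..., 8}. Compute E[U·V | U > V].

35/3

P(U > V) = 5/16.
Summing UV·P(x,y) over outcomes with U > V gives 175/48.
E[U·V | U > V] = (175/48) / (5/16) = 35/3.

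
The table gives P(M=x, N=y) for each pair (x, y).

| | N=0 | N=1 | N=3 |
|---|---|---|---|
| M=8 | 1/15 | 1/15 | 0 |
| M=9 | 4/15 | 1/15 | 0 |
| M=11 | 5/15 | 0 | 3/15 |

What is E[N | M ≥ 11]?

9/8

P(M ≥ 11) = 8/15.
Σ N·P over the event = 0·(5/15) + 3·(3/15) = 3/5.
E[N | M ≥ 11] = (3/5) / (8/15) = 9/8.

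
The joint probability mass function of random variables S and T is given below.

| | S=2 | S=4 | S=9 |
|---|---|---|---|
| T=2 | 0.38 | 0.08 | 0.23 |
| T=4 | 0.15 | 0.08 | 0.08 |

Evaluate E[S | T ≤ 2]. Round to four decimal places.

P(T ≤ 2) = 0.69.
Σ S·P over the event = 2·(0.38) + 4·(0.08) + 9·(0.23) = 3.15.
E[S | T ≤ 2] = (3.15) / (0.69) = 4.5652.

4.5652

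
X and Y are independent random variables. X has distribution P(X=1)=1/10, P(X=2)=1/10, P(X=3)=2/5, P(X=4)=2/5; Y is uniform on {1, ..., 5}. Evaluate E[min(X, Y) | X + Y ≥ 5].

P(X + Y ≥ 5) = 41/50.
Summing min(X,Y)·P(x,y) over outcomes with X + Y ≥ 5 gives 54/25.
E[min(X, Y) | X + Y ≥ 5] = (54/25) / (41/50) = 108/41.

108/41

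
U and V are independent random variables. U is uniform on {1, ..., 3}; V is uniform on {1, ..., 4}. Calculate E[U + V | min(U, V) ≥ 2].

Outcomes with min(U, V) ≥ 2: (2,2), (2,3), (2,4), (3,2), (3,3), (3,4), each with probability 1/12.
E[U + V | min(U, V) ≥ 2] = (4 + 5 + 6 + 5 + 6 + 7) / 6 = 11/2.

11/2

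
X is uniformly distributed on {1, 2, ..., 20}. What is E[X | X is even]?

11

Given X is even, X is equally likely to be any of {2, 4, 6, 8, 10, 12, 14, 16, 18, 20}.
E[X | X is even] = (2 + 4 + 6 + 8 + 10 + 12 + 14 + 16 + 18 + 20) / 10 = 11.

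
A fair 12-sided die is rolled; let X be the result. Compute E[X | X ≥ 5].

Given X ≥ 5, X is equally likely to be any of {5, 6, 7, 8, 9, 10, 11, 12}.
E[X | X ≥ 5] = (5 + 6 + 7 + 8 + 9 + 10 + 11 + 12) / 8 = 17/2.

17/2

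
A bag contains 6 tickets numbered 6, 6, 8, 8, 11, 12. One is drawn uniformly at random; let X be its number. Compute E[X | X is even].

8

P(X is even) = 5/6.
Σ over the event: 6·1/3 + 8·1/3 + 12·1/6 = 20/3.
E[X | X is even] = (20/3) / (5/6) = 8.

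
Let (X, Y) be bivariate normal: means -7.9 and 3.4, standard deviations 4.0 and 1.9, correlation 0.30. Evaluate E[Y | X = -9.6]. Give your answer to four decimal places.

The regression of Y on X has slope ρ·σ_Y/σ_X and passes through (μ_X, μ_Y).
E[Y | X=-9.6] = 3.4 + (0.30)·(1.9/4.0)·(-9.6 − (-7.9)) = 3.4 + (0.1425)·(-1.7) = 3.1578.

3.1578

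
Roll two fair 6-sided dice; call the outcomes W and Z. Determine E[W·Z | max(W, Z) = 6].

P(max(W, Z) = 6) = 11/36.
Summing WZ·P(x,y) over outcomes with max(W, Z) = 6 gives 6.
E[W·Z | max(W, Z) = 6] = (6) / (11/36) = 216/11.

216/11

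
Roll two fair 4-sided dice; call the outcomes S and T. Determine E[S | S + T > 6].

P(S + T > 6) = 3/16.
Summing S·P(x,y) over outcomes with S + T > 6 gives 11/16.
E[S | S + T > 6] = (11/16) / (3/16) = 11/3.

11/3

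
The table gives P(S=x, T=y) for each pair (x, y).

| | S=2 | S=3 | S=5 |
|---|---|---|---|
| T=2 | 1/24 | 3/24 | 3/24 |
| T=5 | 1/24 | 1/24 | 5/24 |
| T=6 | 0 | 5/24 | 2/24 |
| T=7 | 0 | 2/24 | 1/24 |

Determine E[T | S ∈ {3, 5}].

P(S ∈ {3, 5}) = 11/12.
Σ T·P over the event = 2·(3/24) + 5·(1/24) + 6·(5/24) + 7·(2/24) + 2·(3/24) + 5·(5/24) + 6·(2/24) + 7·(1/24) = 35/8.
E[T | S ∈ {3, 5}] = (35/8) / (11/12) = 105/22.

105/22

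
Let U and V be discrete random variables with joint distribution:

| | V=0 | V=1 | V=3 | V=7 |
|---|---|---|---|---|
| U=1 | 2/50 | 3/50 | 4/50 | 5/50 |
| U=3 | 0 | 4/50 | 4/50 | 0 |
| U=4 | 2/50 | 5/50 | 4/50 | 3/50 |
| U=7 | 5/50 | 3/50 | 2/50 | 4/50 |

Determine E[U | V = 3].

P(V = 3) = 7/25.
Σ U·P over the event = 1·(4/50) + 3·(4/50) + 4·(4/50) + 7·(2/50) = 23/25.
E[U | V = 3] = (23/25) / (7/25) = 23/7.

23/7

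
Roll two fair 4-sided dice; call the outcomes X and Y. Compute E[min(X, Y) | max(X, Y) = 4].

Outcomes with max(X, Y) = 4: (1,4), (2,4), (3,4), (4,1), (4,2), (4,3), (4,4), each with probability 1/16.
E[min(X, Y) | max(X, Y) = 4] = (1 + 2 + 3 + 1 + 2 + 3 + 4) / 7 = 16/7.

16/7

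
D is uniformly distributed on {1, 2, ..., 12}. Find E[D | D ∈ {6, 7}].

13/2

P(D ∈ {6, 7}) = 1/6.
Σ over the event: 6·1/12 + 7·1/12 = 13/12.
E[D | D ∈ {6, 7}] = (13/12) / (1/6) = 13/2.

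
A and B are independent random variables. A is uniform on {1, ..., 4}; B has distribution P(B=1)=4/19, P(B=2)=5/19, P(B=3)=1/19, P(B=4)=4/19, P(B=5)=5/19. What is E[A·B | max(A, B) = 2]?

19/7

P(max(A, B) = 2) = 7/38.
Summing AB·P(x,y) over outcomes with max(A, B) = 2 gives 1/2.
E[A·B | max(A, B) = 2] = (1/2) / (7/38) = 19/7.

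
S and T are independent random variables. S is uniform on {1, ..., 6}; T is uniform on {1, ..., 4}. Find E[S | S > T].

P(S > T) = 7/12.
Summing S·P(x,y) over outcomes with S > T gives 8/3.
E[S | S > T] = (8/3) / (7/12) = 32/7.

32/7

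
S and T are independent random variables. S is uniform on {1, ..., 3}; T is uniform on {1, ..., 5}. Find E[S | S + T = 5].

2

Outcomes with S + T = 5: (1,4), (2,3), (3,2), each with probability 1/15.
E[S | S + T = 5] = (1 + 2 + 3) / 3 = 2.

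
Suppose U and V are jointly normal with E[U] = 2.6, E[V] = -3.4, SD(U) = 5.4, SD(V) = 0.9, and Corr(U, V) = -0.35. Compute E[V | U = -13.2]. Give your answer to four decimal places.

-2.4783

For a bivariate normal, E[V | U=x] = μ_V + ρ·(σ_V/σ_U)·(x − μ_U).
E[V | U=-13.2] = -3.4 + (-0.35)·(0.9/5.4)·(-13.2 − (2.6)) = -3.4 + (-0.058333)·(-15.8) = -2.4783.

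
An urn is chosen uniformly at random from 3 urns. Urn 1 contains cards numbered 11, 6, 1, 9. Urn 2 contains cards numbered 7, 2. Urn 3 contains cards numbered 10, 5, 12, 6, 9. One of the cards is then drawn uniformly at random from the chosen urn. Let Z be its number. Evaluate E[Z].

E[Z | urn 1] = (11+6+1+9)/4 = 27/4.
E[Z | urn 2] = (7+2)/2 = 9/2.
E[Z | urn 3] = (10+5+12+6+9)/5 = 42/5.
E[Z] = (1/3)·(27/4) + (1/3)·(9/2) + (1/3)·(42/5) = 131/20.

131/20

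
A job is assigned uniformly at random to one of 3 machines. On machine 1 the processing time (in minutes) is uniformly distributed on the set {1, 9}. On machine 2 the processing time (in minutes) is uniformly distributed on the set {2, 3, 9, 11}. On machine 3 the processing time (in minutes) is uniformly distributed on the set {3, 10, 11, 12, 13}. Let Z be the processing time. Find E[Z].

421/60

E[Z | machine 1] = (1+9)/2 = 5.
E[Z | machine 2] = (2+3+9+11)/4 = 25/4.
E[Z | machine 3] = (3+10+11+12+13)/5 = 49/5.
E[Z] = (1/3)·(5) + (1/3)·(25/4) + (1/3)·(49/5) = 421/60.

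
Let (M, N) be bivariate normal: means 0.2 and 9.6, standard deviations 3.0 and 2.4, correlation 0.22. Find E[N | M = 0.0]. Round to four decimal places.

9.5648

The regression of N on M has slope ρ·σ_N/σ_M and passes through (μ_M, μ_N).
E[N | M=0.0] = 9.6 + (0.22)·(2.4/3.0)·(0.0 − (0.2)) = 9.6 + (0.176)·(-0.2) = 9.5648.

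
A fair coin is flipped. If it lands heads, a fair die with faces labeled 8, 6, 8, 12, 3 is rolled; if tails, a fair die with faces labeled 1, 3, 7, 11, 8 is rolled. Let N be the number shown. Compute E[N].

67/10

E[N | heads] = (8+6+8+12+3)/5 = 37/5.
E[N | tails] = (1+3+7+11+8)/5 = 6.
E[N] = (1/2)·(37/5) + (1/2)·(6) = 67/10.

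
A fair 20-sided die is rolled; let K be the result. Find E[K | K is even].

Given K is even, K is equally likely to be any of {2, 4, 6, 8, 10, 12, 14, 16, 18, 20}.
E[K | K is even] = (2 + 4 + 6 + 8 + 10 + 12 + 14 + 16 + 18 + 20) / 10 = 11.

11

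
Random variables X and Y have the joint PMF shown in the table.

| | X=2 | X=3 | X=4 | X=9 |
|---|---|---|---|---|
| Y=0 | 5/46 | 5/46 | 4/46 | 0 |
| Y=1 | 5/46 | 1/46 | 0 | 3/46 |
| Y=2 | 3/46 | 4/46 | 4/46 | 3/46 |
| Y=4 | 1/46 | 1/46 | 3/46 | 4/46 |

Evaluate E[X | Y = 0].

41/14

P(Y = 0) = 7/23.
Σ X·P over the event = 2·(5/46) + 3·(5/46) + 4·(4/46) = 41/46.
E[X | Y = 0] = (41/46) / (7/23) = 41/14.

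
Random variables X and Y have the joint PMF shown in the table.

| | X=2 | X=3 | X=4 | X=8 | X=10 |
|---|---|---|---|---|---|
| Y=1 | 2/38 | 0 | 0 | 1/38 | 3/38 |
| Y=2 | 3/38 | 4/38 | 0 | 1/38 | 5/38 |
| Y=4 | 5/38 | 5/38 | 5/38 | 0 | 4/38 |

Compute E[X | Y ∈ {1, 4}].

127/25

P(Y ∈ {1, 4}) = 25/38.
Σ X·P over the event = 2·(2/38) + 2·(5/38) + 3·(5/38) + 4·(5/38) + 8·(1/38) + 10·(3/38) + 10·(4/38) = 127/38.
E[X | Y ∈ {1, 4}] = (127/38) / (25/38) = 127/25.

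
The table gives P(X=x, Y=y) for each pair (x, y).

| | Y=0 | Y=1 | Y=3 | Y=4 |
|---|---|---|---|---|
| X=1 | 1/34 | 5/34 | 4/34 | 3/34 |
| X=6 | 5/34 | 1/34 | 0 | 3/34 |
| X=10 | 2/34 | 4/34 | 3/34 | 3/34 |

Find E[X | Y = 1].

51/10

P(Y = 1) = 5/17.
Σ X·P over the event = 1·(5/34) + 6·(1/34) + 10·(4/34) = 3/2.
E[X | Y = 1] = (3/2) / (5/17) = 51/10.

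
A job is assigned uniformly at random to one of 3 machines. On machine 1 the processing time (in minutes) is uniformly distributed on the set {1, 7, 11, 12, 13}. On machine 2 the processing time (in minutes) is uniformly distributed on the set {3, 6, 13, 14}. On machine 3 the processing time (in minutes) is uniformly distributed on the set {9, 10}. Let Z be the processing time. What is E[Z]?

E[Z | machine 1] = (1+7+11+12+13)/5 = 44/5.
E[Z | machine 2] = (3+6+13+14)/4 = 9.
E[Z | machine 3] = (9+10)/2 = 19/2.
E[Z] = (1/3)·(44/5) + (1/3)·(9) + (1/3)·(19/2) = 91/10.

91/10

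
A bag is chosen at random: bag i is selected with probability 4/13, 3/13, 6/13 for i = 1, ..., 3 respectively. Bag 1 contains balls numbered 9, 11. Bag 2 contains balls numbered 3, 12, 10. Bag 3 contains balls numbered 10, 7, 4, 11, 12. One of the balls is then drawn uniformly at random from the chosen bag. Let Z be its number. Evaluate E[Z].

589/65

E[Z | bag 1] = (9+11)/2 = 10.
E[Z | bag 2] = (3+12+10)/3 = 25/3.
E[Z | bag 3] = (10+7+4+11+12)/5 = 44/5.
By the law of total expectation,
E[Z] = (4/13)·(10) + (3/13)·(25/3) + (6/13)·(44/5) = 589/65.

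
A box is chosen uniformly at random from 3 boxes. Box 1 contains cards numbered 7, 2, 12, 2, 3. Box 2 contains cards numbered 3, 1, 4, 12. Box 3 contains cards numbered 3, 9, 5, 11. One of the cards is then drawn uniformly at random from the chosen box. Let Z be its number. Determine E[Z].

E[Z | box 1] = (7+2+12+2+3)/5 = 26/5.
E[Z | box 2] = (3+1+4+12)/4 = 5.
E[Z | box 3] = (3+9+5+11)/4 = 7.
By the law of total expectation,
E[Z] = (1/3)·(26/5) + (1/3)·(5) + (1/3)·(7) = 86/15.

86/15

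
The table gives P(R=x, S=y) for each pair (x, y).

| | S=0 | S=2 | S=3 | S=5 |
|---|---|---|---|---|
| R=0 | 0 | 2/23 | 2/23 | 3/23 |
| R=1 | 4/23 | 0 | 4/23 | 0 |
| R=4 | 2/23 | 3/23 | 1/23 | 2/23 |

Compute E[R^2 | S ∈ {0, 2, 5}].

29/4

P(S ∈ {0, 2, 5}) = 16/23.
Summing R^2·P(R=x,S=y) over the conditioning event gives 116/23.
E[R^2 | S ∈ {0, 2, 5}] = (116/23) / (16/23) = 29/4.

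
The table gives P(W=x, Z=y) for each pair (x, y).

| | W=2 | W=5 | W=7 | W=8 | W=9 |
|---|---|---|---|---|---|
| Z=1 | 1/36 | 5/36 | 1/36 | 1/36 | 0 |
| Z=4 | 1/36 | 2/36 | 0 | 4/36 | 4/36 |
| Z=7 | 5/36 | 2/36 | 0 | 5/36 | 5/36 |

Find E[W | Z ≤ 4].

P(Z ≤ 4) = 19/36.
Σ W·P over the event = 2·(1/36) + 2·(1/36) + 5·(5/36) + 5·(2/36) + 7·(1/36) + 8·(1/36) + 8·(4/36) + 9·(4/36) = 61/18.
E[W | Z ≤ 4] = (61/18) / (19/36) = 122/19.

122/19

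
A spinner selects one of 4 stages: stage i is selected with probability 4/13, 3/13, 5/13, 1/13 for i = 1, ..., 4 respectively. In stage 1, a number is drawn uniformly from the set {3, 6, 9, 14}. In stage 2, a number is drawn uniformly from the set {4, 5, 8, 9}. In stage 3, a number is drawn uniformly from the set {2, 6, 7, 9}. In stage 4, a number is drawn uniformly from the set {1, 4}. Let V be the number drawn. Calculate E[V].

E[V | stage 1] = (3+6+9+14)/4 = 8.
E[V | stage 2] = (4+5+8+9)/4 = 13/2.
E[V | stage 3] = (2+6+7+9)/4 = 6.
E[V | stage 4] = (1+4)/2 = 5/2.
By the law of total expectation,
E[V] = (4/13)·(8) + (3/13)·(13/2) + (5/13)·(6) + (1/13)·(5/2) = 84/13.

84/13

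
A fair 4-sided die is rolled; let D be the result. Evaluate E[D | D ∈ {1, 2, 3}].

2

P(D ∈ {1, 2, 3}) = 3/4.
Σ over the event: 1·1/4 + 2·1/4 + 3·1/4 = 3/2.
E[D | D ∈ {1, 2, 3}] = (3/2) / (3/4) = 2.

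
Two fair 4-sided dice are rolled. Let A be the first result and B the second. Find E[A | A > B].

10/3

Outcomes with A > B: (2,1), (3,1), (3,2), (4,1), (4,2), (4,3), each with probability 1/16.
E[A | A > B] = (2 + 3 + 3 + 4 + 4 + 4) / 6 = 10/3.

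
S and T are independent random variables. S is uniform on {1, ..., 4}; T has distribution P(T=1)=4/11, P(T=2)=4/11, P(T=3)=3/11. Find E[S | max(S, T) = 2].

P(max(S, T) = 2) = 3/11.
Summing S·P(x,y) over outcomes with max(S, T) = 2 gives 5/11.
E[S | max(S, T) = 2] = (5/11) / (3/11) = 5/3.

5/3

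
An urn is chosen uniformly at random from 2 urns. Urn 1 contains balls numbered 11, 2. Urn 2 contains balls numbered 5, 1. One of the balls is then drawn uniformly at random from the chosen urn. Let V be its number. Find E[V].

19/4

E[V | urn 1] = (11+2)/2 = 13/2.
E[V | urn 2] = (5+1)/2 = 3.
By the law of total expectation,
E[V] = (1/2)·(13/2) + (1/2)·(3) = 19/4.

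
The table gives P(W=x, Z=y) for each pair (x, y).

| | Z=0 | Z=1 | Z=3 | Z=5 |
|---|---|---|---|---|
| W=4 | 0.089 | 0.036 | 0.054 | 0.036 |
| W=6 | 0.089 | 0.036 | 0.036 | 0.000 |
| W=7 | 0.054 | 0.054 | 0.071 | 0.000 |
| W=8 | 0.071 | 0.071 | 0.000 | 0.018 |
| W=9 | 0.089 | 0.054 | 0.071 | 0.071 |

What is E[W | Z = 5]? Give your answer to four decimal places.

7.4160

P(Z = 5) = 0.125.
Σ W·P over the event = 4·(0.036) + 8·(0.018) + 9·(0.071) = 0.927.
E[W | Z = 5] = (0.927) / (0.125) = 7.4160.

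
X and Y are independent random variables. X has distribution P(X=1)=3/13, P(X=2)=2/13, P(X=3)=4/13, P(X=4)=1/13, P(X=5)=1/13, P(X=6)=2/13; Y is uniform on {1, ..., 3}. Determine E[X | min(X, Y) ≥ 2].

37/10

P(min(X, Y) ≥ 2) = 20/39.
Summing X·P(x,y) over outcomes with min(X, Y) ≥ 2 gives 74/39.
E[X | min(X, Y) ≥ 2] = (74/39) / (20/39) = 37/10.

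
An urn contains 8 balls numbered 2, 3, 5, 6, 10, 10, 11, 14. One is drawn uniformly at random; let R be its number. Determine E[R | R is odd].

P(R is odd) = 3/8.
Σ over the event: 3·1/8 + 5·1/8 + 11·1/8 = 19/8.
E[R | R is odd] = (19/8) / (3/8) = 19/3.

19/3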